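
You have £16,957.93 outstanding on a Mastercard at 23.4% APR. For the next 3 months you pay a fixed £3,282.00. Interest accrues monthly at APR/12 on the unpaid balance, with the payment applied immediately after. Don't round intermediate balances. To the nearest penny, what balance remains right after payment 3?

£7,930.19

Monthly rate r = 23.4%/12 = 1.95% = 0.0195.
Each month: B ← B·(1+r) − £3,282.00.
Month 1: interest £330.68; balance after payment £14,006.61.
Month 2: interest £273.13; balance after payment £10,997.74.
Month 3: interest £214.46; balance after payment £7,930.19.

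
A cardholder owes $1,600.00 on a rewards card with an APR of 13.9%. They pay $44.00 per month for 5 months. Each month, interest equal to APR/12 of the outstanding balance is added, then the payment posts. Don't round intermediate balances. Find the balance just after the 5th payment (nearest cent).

Monthly rate r = 13.9%/12 = 1.15833% = 0.0115833.
Each month: B ← B·(1+r) − $44.00.
Month 1: interest $18.53; balance after payment $1,574.53.
Month 2: interest $18.24; balance after payment $1,548.77.
Month 3: interest $17.94; balance after payment $1,522.71.
Month 4: interest $17.64; balance after payment $1,496.35.
Month 5: interest $17.33; balance after payment $1,469.68.

$1,469.68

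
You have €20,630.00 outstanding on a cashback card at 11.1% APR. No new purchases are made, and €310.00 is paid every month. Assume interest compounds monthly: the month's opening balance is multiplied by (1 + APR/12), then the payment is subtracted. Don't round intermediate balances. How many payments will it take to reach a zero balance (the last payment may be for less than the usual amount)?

Monthly rate r = 11.1%/12 = 0.925% = 0.00925.
Recurrence: B ← B·(1+r) − €310.00.
Month 1: interest €190.83; balance after payment €20,510.83.
Month 2: interest €189.73; balance after payment €20,390.55.
Closed form: n = −ln(1 − rB₀/P)/ln(1+r) = −ln(0.38443)/ln(1.00925) ≈ 103.829, so the balance reaches zero during payment 104.

104 payments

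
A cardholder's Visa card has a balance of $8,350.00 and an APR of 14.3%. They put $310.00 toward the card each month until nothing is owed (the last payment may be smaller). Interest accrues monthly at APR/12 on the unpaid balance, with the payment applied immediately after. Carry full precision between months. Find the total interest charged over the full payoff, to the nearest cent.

Monthly rate r = 14.3%/12 = 1.19167% = 0.0119167.
Payoff takes n = ⌈−ln(1 − rB₀/P)/ln(1+r)⌉ = ⌈32.678⌉ = 33 payments; the last is $210.47.
Total paid = 32·$310.00 + $210.47 = $10,130.47.
Total interest = total paid − principal = $10,130.47 − $8,350.00 = $1,780.47.

$1,780.47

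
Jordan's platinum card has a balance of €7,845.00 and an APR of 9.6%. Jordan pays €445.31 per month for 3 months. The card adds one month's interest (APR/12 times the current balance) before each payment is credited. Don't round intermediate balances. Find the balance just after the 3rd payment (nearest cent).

Monthly rate r = 9.6%/12 = 0.8% = 0.008.
Each month: B ← B·(1+r) − €445.31.
Month 1: interest €62.76; balance after payment €7,462.45.
Month 2: interest €59.70; balance after payment €7,076.84.
Month 3: interest €56.61; balance after payment €6,688.14.

€6,688.14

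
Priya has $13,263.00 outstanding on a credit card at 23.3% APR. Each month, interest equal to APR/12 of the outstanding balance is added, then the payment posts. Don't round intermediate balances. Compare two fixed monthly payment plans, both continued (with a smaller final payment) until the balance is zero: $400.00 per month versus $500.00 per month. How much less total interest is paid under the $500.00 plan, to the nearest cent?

$2,655.03

Monthly rate r = 23.3%/12 = 1.94167% = 0.0194167.
At $400.00/mo: n = ⌈−ln(1 − rB₀/P)/ln(1+r)⌉ = 54 payments (last $272.60); total interest = total paid − $13,263.00 = $8,209.60.
At $500.00/mo: 38 payments (last $317.57); total interest $5,554.57.
Interest saved = $8,209.60 − $5,554.57 = $2,655.03.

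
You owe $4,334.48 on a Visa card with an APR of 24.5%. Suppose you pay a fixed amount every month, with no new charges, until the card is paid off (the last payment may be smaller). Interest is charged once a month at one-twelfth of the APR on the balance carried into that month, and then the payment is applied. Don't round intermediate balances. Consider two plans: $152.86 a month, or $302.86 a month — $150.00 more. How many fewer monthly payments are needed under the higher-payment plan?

25 fewer payments

Monthly rate r = 24.5%/12 = 2.04167% = 0.0204167.
At $152.86/mo: n = ⌈−ln(1 − rB₀/P)/ln(1+r)⌉ = 43 payments (last $122.01); total interest = total paid − $4,334.48 = $2,207.65.
At $302.86/mo: 18 payments (last $30.33); total interest $844.47.
Payments saved = 43 − 18 = 25.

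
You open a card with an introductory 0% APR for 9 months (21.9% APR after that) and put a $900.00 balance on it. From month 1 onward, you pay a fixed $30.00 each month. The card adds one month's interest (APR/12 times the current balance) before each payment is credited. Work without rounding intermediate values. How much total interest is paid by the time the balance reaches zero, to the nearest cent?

Promo months 1–9 at r₀ = 0%/12 = 0; months 10+ at r₁ = 21.9%/12 = 0.01825.
After month 9 (no interest yet): B = $900.00 − 9·$30.00 = $630.00.
Then at r₁ with $30.00/mo: n₂ = −ln(1 − r₁·B/P)/ln(1+r₁) ≈ 26.72 → 27 more payments.
Total paid = 35·$30.00 + $21.73 = $1,071.73; interest = $1,071.73 − $900.00 = $171.73.

$171.73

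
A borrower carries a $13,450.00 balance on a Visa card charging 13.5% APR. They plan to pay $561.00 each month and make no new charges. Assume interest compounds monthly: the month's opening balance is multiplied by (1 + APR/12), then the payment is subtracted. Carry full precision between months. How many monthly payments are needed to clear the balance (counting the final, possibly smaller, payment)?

Monthly rate r = 13.5%/12 = 1.125% = 0.01125.
Recurrence: B ← B·(1+r) − $561.00.
Month 1: interest $151.31; balance after payment $13,040.31.
Month 2: interest $146.70; balance after payment $12,626.02.
Closed form: n = −ln(1 − rB₀/P)/ln(1+r) = −ln(0.73028)/ln(1.01125) ≈ 28.097, so the balance reaches zero during payment 29.

29 payments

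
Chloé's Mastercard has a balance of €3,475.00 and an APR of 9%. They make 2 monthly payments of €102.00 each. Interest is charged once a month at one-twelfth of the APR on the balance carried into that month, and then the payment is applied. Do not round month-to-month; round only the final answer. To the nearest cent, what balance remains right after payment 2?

Monthly rate r = 9%/12 = 0.75% = 0.0075.
Each month: B ← B·(1+r) − €102.00.
Month 1: interest €26.06; balance after payment €3,399.06.
Month 2: interest €25.49; balance after payment €3,322.56.

€3,322.56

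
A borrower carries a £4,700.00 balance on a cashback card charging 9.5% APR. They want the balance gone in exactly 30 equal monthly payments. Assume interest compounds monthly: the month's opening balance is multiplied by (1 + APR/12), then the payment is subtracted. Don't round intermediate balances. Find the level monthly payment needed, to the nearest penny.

£176.62

Monthly rate r = 9.5%/12 = 0.791667% = 0.00791667.
Level-payment amortization: P = B₀·r / (1 − (1+r)^(−n)) = 4700.00·0.00791667 / (1 − 1.00792^(−30)).
Denominator 1 − (1+r)^(−30) = 0.210665291.
P = 37.2083 / 0.210665291 ≈ 176.62.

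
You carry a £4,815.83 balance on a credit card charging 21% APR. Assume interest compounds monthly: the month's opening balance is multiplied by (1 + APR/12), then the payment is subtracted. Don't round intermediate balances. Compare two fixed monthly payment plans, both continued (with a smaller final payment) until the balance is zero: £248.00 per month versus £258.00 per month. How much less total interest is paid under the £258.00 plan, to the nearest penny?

£54.20

Monthly rate r = 21%/12 = 1.75% = 0.0175.
At £248.00/mo: n = ⌈−ln(1 − rB₀/P)/ln(1+r)⌉ = 24 payments (last £232.20); total interest = total paid − £4,815.83 = £1,120.37.
At £258.00/mo: 23 payments (last £206.00); total interest £1,066.17.
Interest saved = £1,120.37 − £1,066.17 = £54.20.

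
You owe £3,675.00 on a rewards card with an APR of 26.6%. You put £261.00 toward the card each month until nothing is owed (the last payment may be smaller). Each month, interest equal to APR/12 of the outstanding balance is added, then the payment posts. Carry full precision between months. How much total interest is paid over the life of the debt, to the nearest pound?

Monthly rate r = 26.6%/12 = 2.21667% = 0.0221667.
Payoff takes n = ⌈−ln(1 − rB₀/P)/ln(1+r)⌉ = ⌈17.065⌉ = 18 payments; the last is £17.06.
Total paid = 17·£261.00 + £17.06 = £4,454.06.
Total interest = total paid − principal = £4,454.06 − £3,675.00 = £779.06.

£779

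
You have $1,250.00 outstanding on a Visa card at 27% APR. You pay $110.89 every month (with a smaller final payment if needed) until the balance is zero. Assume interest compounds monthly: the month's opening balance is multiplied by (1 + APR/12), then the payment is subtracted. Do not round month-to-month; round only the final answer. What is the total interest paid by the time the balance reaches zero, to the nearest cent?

$208.05

Monthly rate r = 27%/12 = 2.25% = 0.0225.
Payoff takes n = ⌈−ln(1 − rB₀/P)/ln(1+r)⌉ = ⌈13.147⌉ = 14 payments; the last is $16.48.
Total paid = 13·$110.89 + $16.48 = $1,458.05.
Total interest = total paid − principal = $1,458.05 − $1,250.00 = $208.05.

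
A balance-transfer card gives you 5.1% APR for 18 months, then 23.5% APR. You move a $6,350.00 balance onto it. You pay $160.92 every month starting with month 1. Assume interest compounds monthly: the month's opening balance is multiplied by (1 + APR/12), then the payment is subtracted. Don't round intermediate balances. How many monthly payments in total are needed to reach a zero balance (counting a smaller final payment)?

51 payments

Promo months 1–18 at r₀ = 5.1%/12 = 0.00425; months 19+ at r₁ = 23.5%/12 = 0.0195833.
After month 18: iterate B ← B·(1+r₀) − $160.92 for 18 months → $3,850.12.
Then at r₁ with $160.92/mo: n₂ = −ln(1 − r₁·B/P)/ln(1+r₁) ≈ 32.59 → 33 more payments.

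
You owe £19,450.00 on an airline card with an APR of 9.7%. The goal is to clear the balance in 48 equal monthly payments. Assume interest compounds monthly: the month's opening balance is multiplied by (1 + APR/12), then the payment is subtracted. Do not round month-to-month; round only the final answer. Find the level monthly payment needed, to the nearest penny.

£490.50

Monthly rate r = 9.7%/12 = 0.808333% = 0.00808333.
Level-payment amortization: P = B₀·r / (1 − (1+r)^(−n)) = 19450.00·0.00808333 / (1 − 1.00808^(−48)).
Denominator 1 − (1+r)^(−48) = 0.320528666.
P = 157.221 / 0.320528666 ≈ 490.50.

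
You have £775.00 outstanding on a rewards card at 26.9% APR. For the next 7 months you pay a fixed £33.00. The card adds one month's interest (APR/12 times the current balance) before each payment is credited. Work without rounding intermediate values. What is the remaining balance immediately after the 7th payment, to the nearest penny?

Monthly rate r = 26.9%/12 = 2.24167% = 0.0224167.
Each month: B ← B·(1+r) − £33.00.
Month 1: interest £17.37; balance after payment £759.37.
Month 2: interest £17.02; balance after payment £743.40.
Month 3: interest £16.66; balance after payment £727.06.
Month 4: interest £16.30; balance after payment £710.36.
Month 5: interest £15.92; balance after payment £693.28.
Month 6: interest £15.54; balance after payment £675.82.
Month 7: interest £15.15; balance after payment £657.97.

£657.97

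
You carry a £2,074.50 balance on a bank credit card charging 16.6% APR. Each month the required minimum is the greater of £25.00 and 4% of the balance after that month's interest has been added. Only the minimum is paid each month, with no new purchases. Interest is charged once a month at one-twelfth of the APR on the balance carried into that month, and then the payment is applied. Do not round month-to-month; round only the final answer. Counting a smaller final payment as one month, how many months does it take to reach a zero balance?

76 months

Monthly rate r = 16.6%/12 = 1.38333% = 0.0138333.
While 4% of the post-interest balance exceeds £25.00, each month B ← (B·(1+r))·(1 − 0.04), i.e. B shrinks by the factor (1+r)·0.96 = 0.97328.
This holds for months 1–45. Entering month 46 the balance is £613.22; 4% of the post-interest balance is now below £25.00, so the flat £25.00 minimum applies from here.
From month 46 a fixed £25.00 at rate r clears £613.22 in 31 more payments. Total: 45 + 31 = 76 months.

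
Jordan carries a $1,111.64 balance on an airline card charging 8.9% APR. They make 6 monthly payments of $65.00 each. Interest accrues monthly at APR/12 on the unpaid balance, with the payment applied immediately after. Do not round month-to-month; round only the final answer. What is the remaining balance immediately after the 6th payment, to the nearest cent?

Monthly rate r = 8.9%/12 = 0.741667% = 0.00741667.
Each month: B ← B·(1+r) − $65.00.
Month 1: interest $8.24; balance after payment $1,054.88.
Month 2: interest $7.82; balance after payment $997.71.
Month 3: interest $7.40; balance after payment $940.11.
Month 4: interest $6.97; balance after payment $882.08.
Month 5: interest $6.54; balance after payment $823.62.
Month 6: interest $6.11; balance after payment $764.73.

$764.73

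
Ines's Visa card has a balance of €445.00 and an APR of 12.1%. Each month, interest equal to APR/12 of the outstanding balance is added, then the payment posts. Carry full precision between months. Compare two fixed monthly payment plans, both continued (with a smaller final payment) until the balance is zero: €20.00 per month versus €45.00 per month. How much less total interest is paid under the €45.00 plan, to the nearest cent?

Monthly rate r = 12.1%/12 = 1.00833% = 0.0100833.
At €20.00/mo: n = ⌈−ln(1 − rB₀/P)/ln(1+r)⌉ = 26 payments (last €6.48); total interest = total paid − €445.00 = €61.48.
At €45.00/mo: 11 payments (last €21.20); total interest €26.20.
Interest saved = €61.48 − €26.20 = €35.28.

€35.28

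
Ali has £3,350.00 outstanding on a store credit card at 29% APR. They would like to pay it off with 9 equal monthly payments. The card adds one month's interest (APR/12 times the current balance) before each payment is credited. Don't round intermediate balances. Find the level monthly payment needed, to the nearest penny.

Monthly rate r = 29%/12 = 2.41667% = 0.0241667.
Level-payment amortization: P = B₀·r / (1 − (1+r)^(−n)) = 3350.00·0.0241667 / (1 − 1.02417^(−9)).
Denominator 1 − (1+r)^(−9) = 0.193388762.
P = 80.9583 / 0.193388762 ≈ 418.63.

£418.63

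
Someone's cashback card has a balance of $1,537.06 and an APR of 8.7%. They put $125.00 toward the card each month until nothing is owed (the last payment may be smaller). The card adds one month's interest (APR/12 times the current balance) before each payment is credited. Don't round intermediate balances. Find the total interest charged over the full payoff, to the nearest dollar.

$79

Monthly rate r = 8.7%/12 = 0.725% = 0.00725.
Payoff takes n = ⌈−ln(1 − rB₀/P)/ln(1+r)⌉ = ⌈12.926⌉ = 13 payments; the last is $115.80.
Total paid = 12·$125.00 + $115.80 = $1,615.80.
Total interest = total paid − principal = $1,615.80 − $1,537.06 = $78.74.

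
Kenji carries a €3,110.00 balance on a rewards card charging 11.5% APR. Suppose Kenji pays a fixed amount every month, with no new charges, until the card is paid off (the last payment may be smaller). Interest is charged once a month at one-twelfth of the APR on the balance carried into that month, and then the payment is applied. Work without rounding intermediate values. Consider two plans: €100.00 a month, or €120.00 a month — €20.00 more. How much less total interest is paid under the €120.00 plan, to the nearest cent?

€118.18

Monthly rate r = 11.5%/12 = 0.958333% = 0.00958333.
At €100.00/mo: n = ⌈−ln(1 − rB₀/P)/ln(1+r)⌉ = 38 payments (last €10.38); total interest = total paid − €3,110.00 = €600.38.
At €120.00/mo: 30 payments (last €112.20); total interest €482.20.
Interest saved = €600.38 − €482.20 = €118.18.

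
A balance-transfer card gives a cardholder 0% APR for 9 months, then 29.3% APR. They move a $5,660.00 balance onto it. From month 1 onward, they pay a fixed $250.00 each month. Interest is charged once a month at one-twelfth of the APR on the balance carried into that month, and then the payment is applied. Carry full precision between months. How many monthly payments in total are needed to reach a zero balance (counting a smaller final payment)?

Promo months 1–9 at r₀ = 0%/12 = 0; months 10+ at r₁ = 29.3%/12 = 0.0244167.
After month 9 (no interest yet): B = $5,660.00 − 9·$250.00 = $3,410.00.
Then at r₁ with $250.00/mo: n₂ = −ln(1 − r₁·B/P)/ln(1+r₁) ≈ 16.79 → 17 more payments.

26 payments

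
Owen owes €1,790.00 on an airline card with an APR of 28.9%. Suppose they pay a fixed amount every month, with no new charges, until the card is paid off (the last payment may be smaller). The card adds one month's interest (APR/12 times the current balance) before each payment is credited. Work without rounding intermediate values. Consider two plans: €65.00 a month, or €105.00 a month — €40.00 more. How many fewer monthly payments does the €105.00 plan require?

Monthly rate r = 28.9%/12 = 2.40833% = 0.0240833.
At €65.00/mo: n = ⌈−ln(1 − rB₀/P)/ln(1+r)⌉ = 46 payments (last €47.71); total interest = total paid − €1,790.00 = €1,182.71.
At €105.00/mo: 23 payments (last €22.42); total interest €542.42.
Payments saved = 46 − 23 = 23.

23 fewer payments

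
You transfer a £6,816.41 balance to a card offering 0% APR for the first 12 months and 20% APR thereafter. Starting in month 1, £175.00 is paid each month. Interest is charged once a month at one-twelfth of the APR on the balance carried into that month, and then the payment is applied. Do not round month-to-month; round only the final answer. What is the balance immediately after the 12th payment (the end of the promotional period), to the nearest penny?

Promo months 1–12 at r₀ = 0%/12 = 0; months 13+ at r₁ = 20%/12 = 0.0166667.
After month 12 (no interest yet): B = £6,816.41 − 12·£175.00 = £4,716.41.

£4,716.41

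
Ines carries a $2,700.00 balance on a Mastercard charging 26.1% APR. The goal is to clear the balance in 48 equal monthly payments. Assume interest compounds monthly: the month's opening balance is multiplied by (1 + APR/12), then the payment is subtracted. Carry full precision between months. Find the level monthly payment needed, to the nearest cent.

$91.19

Monthly rate r = 26.1%/12 = 2.175% = 0.02175.
Level-payment amortization: P = B₀·r / (1 − (1+r)^(−n)) = 2700.00·0.02175 / (1 − 1.02175^(−48)).
Denominator 1 − (1+r)^(−48) = 0.643994282.
P = 58.725 / 0.643994282 ≈ 91.19.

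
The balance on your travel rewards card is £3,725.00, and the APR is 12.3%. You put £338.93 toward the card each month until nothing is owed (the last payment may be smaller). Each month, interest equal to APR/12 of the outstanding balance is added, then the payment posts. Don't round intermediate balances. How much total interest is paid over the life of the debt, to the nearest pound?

£248

Monthly rate r = 12.3%/12 = 1.025% = 0.01025.
Payoff takes n = ⌈−ln(1 − rB₀/P)/ln(1+r)⌉ = ⌈11.720⌉ = 12 payments; the last is £244.37.
Total paid = 11·£338.93 + £244.37 = £3,972.60.
Total interest = total paid − principal = £3,972.60 − £3,725.00 = £247.60.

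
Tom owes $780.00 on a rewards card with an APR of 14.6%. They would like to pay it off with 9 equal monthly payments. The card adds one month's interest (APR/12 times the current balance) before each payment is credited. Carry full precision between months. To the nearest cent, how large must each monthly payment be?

Monthly rate r = 14.6%/12 = 1.21667% = 0.0121667.
Level-payment amortization: P = B₀·r / (1 − (1+r)^(−n)) = 780.00·0.0121667 / (1 − 1.01217^(−9)).
Denominator 1 − (1+r)^(−9) = 0.103125403.
P = 9.49 / 0.103125403 ≈ 92.02.

$92.02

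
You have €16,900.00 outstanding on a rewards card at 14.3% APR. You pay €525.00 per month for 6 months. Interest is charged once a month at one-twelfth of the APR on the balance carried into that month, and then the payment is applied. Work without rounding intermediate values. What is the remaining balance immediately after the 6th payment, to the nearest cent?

Monthly rate r = 14.3%/12 = 1.19167% = 0.0119167.
Each month: B ← B·(1+r) − €525.00.
Month 1: interest €201.39; balance after payment €16,576.39.
Month 2: interest €197.54; balance after payment €16,248.93.
Month 3: interest €193.63; balance after payment €15,917.56.
Month 4: interest €189.68; balance after payment €15,582.24.
Month 5: interest €185.69; balance after payment €15,242.93.
Month 6: interest €181.64; balance after payment €14,899.58.

€14,899.58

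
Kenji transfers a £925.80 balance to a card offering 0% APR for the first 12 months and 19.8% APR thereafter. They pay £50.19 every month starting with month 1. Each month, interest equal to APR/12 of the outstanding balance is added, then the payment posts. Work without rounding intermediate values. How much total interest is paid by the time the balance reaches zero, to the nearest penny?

£21.39

Promo months 1–12 at r₀ = 0%/12 = 0; months 13+ at r₁ = 19.8%/12 = 0.0165.
After month 12 (no interest yet): B = £925.80 − 12·£50.19 = £323.52.
Then at r₁ with £50.19/mo: n₂ = −ln(1 − r₁·B/P)/ln(1+r₁) ≈ 6.87 → 7 more payments.
Total paid = 18·£50.19 + £43.77 = £947.19; interest = £947.19 − £925.80 = £21.39.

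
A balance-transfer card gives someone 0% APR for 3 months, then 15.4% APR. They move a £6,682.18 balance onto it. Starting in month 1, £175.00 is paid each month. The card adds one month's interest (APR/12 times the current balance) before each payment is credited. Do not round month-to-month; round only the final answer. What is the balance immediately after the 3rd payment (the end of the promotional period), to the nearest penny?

Promo months 1–3 at r₀ = 0%/12 = 0; months 4+ at r₁ = 15.4%/12 = 0.0128333.
After month 3 (no interest yet): B = £6,682.18 − 3·£175.00 = £6,157.18.

£6,157.18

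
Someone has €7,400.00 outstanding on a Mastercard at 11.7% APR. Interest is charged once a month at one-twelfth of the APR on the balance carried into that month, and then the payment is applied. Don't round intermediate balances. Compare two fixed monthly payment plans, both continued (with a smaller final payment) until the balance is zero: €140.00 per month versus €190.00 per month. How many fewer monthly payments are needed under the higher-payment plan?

Monthly rate r = 11.7%/12 = 0.975% = 0.00975.
At €140.00/mo: n = ⌈−ln(1 − rB₀/P)/ln(1+r)⌉ = 75 payments (last €91.60); total interest = total paid − €7,400.00 = €3,051.60.
At €190.00/mo: 50 payments (last €42.76); total interest €1,952.76.
Payments saved = 75 − 50 = 25.

25 fewer payments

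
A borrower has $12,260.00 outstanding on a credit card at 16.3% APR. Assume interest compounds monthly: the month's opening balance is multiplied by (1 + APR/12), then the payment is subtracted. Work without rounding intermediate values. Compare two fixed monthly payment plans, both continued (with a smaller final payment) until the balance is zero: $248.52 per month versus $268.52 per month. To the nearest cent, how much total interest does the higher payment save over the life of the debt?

Monthly rate r = 16.3%/12 = 1.35833% = 0.0135833.
At $248.52/mo: n = ⌈−ln(1 − rB₀/P)/ln(1+r)⌉ = 83 payments (last $48.34); total interest = total paid − $12,260.00 = $8,166.98.
At $268.52/mo: 72 payments (last $202.18); total interest $7,007.10.
Interest saved = $8,166.98 − $7,007.10 = $1,159.88.

$1,159.88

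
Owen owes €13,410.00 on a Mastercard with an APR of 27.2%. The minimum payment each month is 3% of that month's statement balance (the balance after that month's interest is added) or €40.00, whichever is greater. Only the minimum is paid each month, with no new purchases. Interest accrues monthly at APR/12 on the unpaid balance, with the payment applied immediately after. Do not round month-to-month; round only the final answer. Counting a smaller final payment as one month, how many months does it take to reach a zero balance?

350 months

Monthly rate r = 27.2%/12 = 2.26667% = 0.0226667.
While 3% of the post-interest balance exceeds €40.00, each month B ← (B·(1+r))·(1 − 0.03), i.e. B shrinks by the factor (1+r)·0.97 = 0.99199.
This holds for months 1–290. Entering month 291 the balance is €1,300.53; 3% of the post-interest balance is now below €40.00, so the flat €40.00 minimum applies from here.
From month 291 a fixed €40.00 at rate r clears €1,300.53 in 60 more payments. Total: 290 + 60 = 350 months.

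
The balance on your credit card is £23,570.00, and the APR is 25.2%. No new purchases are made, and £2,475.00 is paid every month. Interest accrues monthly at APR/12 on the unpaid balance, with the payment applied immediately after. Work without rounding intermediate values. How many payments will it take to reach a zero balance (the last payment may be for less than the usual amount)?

Monthly rate r = 25.2%/12 = 2.1% = 0.021.
Recurrence: B ← B·(1+r) − £2,475.00.
Month 1: interest £494.97; balance after payment £21,589.97.
Month 2: interest £453.39; balance after payment £19,568.36.
Closed form: n = −ln(1 − rB₀/P)/ln(1+r) = −ln(0.80001)/ln(1.021) ≈ 10.736, so the balance reaches zero during payment 11.

11 payments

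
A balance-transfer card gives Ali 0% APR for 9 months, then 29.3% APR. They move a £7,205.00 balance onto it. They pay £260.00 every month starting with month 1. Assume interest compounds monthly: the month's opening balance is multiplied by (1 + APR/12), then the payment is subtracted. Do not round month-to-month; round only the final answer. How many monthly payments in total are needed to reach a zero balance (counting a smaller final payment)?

35 months

Promo months 1–9 at r₀ = 0%/12 = 0; months 10+ at r₁ = 29.3%/12 = 0.0244167.
After month 9 (no interest yet): B = £7,205.00 − 9·£260.00 = £4,865.00.
Then at r₁ with £260.00/mo: n₂ = −ln(1 − r₁·B/P)/ln(1+r₁) ≈ 25.30 → 26 more payments.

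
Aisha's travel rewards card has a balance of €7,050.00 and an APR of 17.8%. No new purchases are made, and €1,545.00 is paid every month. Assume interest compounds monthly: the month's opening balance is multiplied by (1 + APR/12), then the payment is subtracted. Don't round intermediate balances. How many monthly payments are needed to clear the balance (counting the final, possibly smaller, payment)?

5 months

Monthly rate r = 17.8%/12 = 1.48333% = 0.0148333.
Recurrence: B ← B·(1+r) − €1,545.00.
Month 1: interest €104.58; balance after payment €5,609.57.
Month 2: interest €83.21; balance after payment €4,147.78.
Month 3: interest €61.53; balance after payment €2,664.31.
Month 4: interest €39.52; balance after payment €1,158.83.
Month 5: interest €17.19; balance after payment €0.00.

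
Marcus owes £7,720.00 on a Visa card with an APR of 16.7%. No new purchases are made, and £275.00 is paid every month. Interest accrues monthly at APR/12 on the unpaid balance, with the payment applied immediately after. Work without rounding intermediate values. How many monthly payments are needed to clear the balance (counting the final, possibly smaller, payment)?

Monthly rate r = 16.7%/12 = 1.39167% = 0.0139167.
Recurrence: B ← B·(1+r) − £275.00.
Month 1: interest £107.44; balance after payment £7,552.44.
Month 2: interest £105.10; balance after payment £7,382.54.
Closed form: n = −ln(1 − rB₀/P)/ln(1+r) = −ln(0.60932)/ln(1.01392) ≈ 35.845, so the balance reaches zero during payment 36.

36 months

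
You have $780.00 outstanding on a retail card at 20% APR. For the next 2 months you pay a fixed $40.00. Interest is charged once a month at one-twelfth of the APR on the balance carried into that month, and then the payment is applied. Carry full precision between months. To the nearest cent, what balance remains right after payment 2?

$725.55

Monthly rate r = 20%/12 = 1.66667% = 0.0166667.
Each month: B ← B·(1+r) − $40.00.
Month 1: interest $13.00; balance after payment $753.00.
Month 2: interest $12.55; balance after payment $725.55.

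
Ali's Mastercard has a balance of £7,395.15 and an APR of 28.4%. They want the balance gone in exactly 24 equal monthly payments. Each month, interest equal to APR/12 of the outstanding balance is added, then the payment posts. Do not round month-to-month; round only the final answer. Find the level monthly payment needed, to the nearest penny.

Monthly rate r = 28.4%/12 = 2.36667% = 0.0236667.
Level-payment amortization: P = B₀·r / (1 − (1+r)^(−n)) = 7395.15·0.0236667 / (1 − 1.02367^(−24)).
Denominator 1 − (1+r)^(−24) = 0.429580296.
P = 175.019 / 0.429580296 ≈ 407.42.

£407.42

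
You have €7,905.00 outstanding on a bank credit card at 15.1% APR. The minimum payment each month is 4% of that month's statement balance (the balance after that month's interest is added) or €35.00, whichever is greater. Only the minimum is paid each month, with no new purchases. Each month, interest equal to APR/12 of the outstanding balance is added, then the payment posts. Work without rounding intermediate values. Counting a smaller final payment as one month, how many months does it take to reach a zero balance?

108 months

Monthly rate r = 15.1%/12 = 1.25833% = 0.0125833.
While 4% of the post-interest balance exceeds €35.00, each month B ← (B·(1+r))·(1 − 0.04), i.e. B shrinks by the factor (1+r)·0.96 = 0.97208.
This holds for months 1–79. Entering month 80 the balance is €844.04; 4% of the post-interest balance is now below €35.00, so the flat €35.00 minimum applies from here.
From month 80 a fixed €35.00 at rate r clears €844.04 in 29 more payments. Total: 79 + 29 = 108 months.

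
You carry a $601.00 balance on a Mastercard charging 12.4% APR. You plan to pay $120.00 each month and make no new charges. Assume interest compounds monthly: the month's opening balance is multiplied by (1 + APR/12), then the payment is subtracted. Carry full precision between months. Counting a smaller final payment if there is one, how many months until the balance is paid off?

6 payments

Monthly rate r = 12.4%/12 = 1.03333% = 0.0103333.
Recurrence: B ← B·(1+r) − $120.00.
Month 1: interest $6.21; balance after payment $487.21.
Month 2: interest $5.03; balance after payment $372.24.
Month 3: interest $3.85; balance after payment $256.09.
Month 4: interest $2.65; balance after payment $138.74.
Month 5: interest $1.43; balance after payment $20.17.
Month 6: interest $0.21; balance after payment $0.00.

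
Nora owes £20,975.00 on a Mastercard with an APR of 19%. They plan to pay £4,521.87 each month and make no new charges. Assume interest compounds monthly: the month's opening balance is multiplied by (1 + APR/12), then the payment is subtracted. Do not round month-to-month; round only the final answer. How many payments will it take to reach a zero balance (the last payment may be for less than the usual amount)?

Monthly rate r = 19%/12 = 1.58333% = 0.0158333.
Recurrence: B ← B·(1+r) − £4,521.87.
Month 1: interest £332.10; balance after payment £16,785.23.
Month 2: interest £265.77; balance after payment £12,529.13.
Month 3: interest £198.38; balance after payment £8,205.64.
Month 4: interest £129.92; balance after payment £3,813.69.
Month 5: interest £60.38; balance after payment £0.00.

5 payments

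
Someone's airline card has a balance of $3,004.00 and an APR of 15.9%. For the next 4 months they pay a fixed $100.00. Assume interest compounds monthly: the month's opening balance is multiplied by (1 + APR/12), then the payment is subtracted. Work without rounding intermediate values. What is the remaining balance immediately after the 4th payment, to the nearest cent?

Monthly rate r = 15.9%/12 = 1.325% = 0.01325.
Each month: B ← B·(1+r) − $100.00.
Month 1: interest $39.80; balance after payment $2,943.80.
Month 2: interest $39.01; balance after payment $2,882.81.
Month 3: interest $38.20; balance after payment $2,821.01.
Month 4: interest $37.38; balance after payment $2,758.38.

$2,758.38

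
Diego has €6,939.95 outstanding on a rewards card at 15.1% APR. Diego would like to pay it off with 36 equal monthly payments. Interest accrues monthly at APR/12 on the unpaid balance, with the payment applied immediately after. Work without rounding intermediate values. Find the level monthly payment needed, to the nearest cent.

Monthly rate r = 15.1%/12 = 1.25833% = 0.0125833.
Level-payment amortization: P = B₀·r / (1 − (1+r)^(−n)) = 6939.95·0.0125833 / (1 − 1.01258^(−36)).
Denominator 1 − (1+r)^(−36) = 0.362482506.
P = 87.3277 / 0.362482506 ≈ 240.92.

€240.92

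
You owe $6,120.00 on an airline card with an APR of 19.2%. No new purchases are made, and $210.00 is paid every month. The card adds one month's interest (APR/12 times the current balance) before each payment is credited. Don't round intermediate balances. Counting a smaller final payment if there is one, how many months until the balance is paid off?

40 payments

Monthly rate r = 19.2%/12 = 1.6% = 0.016.
Recurrence: B ← B·(1+r) − $210.00.
Month 1: interest $97.92; balance after payment $6,007.92.
Month 2: interest $96.13; balance after payment $5,894.05.
Closed form: n = −ln(1 − rB₀/P)/ln(1+r) = −ln(0.53371)/ln(1.016) ≈ 39.557, so the balance reaches zero during payment 40.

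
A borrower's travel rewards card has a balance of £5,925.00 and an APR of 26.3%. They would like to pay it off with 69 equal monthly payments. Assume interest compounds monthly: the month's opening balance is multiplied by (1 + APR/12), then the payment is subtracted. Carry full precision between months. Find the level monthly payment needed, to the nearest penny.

Monthly rate r = 26.3%/12 = 2.19167% = 0.0219167.
Level-payment amortization: P = B₀·r / (1 − (1+r)^(−n)) = 5925.00·0.0219167 / (1 − 1.02192^(−69)).
Denominator 1 − (1+r)^(−69) = 0.775956821.
P = 129.856 / 0.775956821 ≈ 167.35.

£167.35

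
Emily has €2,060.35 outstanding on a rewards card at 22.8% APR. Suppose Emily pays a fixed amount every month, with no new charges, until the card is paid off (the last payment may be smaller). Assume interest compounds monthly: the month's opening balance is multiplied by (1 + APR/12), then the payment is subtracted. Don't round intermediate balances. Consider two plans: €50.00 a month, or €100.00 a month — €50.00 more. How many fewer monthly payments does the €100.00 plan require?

55 fewer payments

Monthly rate r = 22.8%/12 = 1.9% = 0.019.
At €50.00/mo: n = ⌈−ln(1 − rB₀/P)/ln(1+r)⌉ = 82 payments (last €8.00); total interest = total paid − €2,060.35 = €1,997.65.
At €100.00/mo: 27 payments (last €39.21); total interest €578.86.
Payments saved = 82 − 27 = 55.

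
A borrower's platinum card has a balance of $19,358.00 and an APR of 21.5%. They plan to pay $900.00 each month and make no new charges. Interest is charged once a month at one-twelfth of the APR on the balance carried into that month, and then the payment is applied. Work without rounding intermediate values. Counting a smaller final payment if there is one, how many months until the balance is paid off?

28 payments

Monthly rate r = 21.5%/12 = 1.79167% = 0.0179167.
Recurrence: B ← B·(1+r) − $900.00.
Month 1: interest $346.83; balance after payment $18,804.83.
Month 2: interest $336.92; balance after payment $18,241.75.
Closed form: n = −ln(1 − rB₀/P)/ln(1+r) = −ln(0.61463)/ln(1.01792) ≈ 27.409, so the balance reaches zero during payment 28.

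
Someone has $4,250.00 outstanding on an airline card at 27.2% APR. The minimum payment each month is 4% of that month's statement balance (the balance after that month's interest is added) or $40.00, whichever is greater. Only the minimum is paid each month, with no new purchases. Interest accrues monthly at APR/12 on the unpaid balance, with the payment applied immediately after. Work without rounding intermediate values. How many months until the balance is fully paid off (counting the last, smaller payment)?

116 months

Monthly rate r = 27.2%/12 = 2.26667% = 0.0226667.
While 4% of the post-interest balance exceeds $40.00, each month B ← (B·(1+r))·(1 − 0.04), i.e. B shrinks by the factor (1+r)·0.96 = 0.98176.
This holds for months 1–80. Entering month 81 the balance is $974.58; 4% of the post-interest balance is now below $40.00, so the flat $40.00 minimum applies from here.
From month 81 a fixed $40.00 at rate r clears $974.58 in 36 more payments. Total: 80 + 36 = 116 months.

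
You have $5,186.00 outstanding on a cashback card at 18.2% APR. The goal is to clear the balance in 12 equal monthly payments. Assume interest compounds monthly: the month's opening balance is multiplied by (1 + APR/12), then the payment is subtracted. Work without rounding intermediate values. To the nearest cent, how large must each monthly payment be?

Monthly rate r = 18.2%/12 = 1.51667% = 0.0151667.
Level-payment amortization: P = B₀·r / (1 − (1+r)^(−n)) = 5186.00·0.0151667 / (1 − 1.01517^(−12)).
Denominator 1 − (1+r)^(−12) = 0.165258874.
P = 78.6543 / 0.165258874 ≈ 475.95.

$475.95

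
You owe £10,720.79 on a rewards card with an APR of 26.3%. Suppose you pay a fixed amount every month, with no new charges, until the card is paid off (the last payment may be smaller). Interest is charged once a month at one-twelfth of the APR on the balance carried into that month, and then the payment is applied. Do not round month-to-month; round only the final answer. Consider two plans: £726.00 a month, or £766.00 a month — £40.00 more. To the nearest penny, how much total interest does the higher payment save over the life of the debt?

Monthly rate r = 26.3%/12 = 2.19167% = 0.0219167.
At £726.00/mo: n = ⌈−ln(1 − rB₀/P)/ln(1+r)⌉ = 19 payments (last £26.85); total interest = total paid − £10,720.79 = £2,374.06.
At £766.00/mo: 17 payments (last £688.79); total interest £2,224.00.
Interest saved = £2,374.06 − £2,224.00 = £150.06.

£150.06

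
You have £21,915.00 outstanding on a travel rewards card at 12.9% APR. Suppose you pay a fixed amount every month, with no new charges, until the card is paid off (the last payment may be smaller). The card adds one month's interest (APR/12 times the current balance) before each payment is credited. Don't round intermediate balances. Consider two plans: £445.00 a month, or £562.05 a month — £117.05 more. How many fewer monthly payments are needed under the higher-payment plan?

20 fewer payments

Monthly rate r = 12.9%/12 = 1.075% = 0.01075.
At £445.00/mo: n = ⌈−ln(1 − rB₀/P)/ln(1+r)⌉ = 71 payments (last £220.26); total interest = total paid − £21,915.00 = £9,455.26.
At £562.05/mo: 51 payments (last £454.64); total interest £6,642.14.
Payments saved = 71 − 51 = 20.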